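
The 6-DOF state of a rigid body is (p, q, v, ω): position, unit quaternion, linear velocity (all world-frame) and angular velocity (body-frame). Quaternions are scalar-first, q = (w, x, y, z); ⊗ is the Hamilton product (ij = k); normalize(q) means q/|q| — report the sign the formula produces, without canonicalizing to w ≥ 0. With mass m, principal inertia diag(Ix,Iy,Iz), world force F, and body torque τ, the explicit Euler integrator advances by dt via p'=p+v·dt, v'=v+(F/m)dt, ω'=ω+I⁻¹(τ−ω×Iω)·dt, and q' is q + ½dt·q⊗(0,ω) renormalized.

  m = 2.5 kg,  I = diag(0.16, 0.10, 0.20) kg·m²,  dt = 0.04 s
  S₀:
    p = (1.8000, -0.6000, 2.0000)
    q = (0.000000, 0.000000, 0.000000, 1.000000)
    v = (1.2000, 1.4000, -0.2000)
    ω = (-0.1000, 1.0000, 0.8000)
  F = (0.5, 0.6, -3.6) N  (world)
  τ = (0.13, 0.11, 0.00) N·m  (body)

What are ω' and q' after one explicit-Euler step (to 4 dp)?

angular accel α = (0.3125, 1.0680, -0.0300)
ω' = ω + α·dt = (-0.0875, 1.0427, 0.7988)
q⊗(0,ω) = (-0.8000000, -1.0000000, -0.1000000, 0.0000000)
updated quaternion q' = (-0.0160, -0.0200, -0.0020, 0.9997)

ω' = (-0.0875, 1.0427, 0.7988)
q' = (-0.0160, -0.0200, -0.0020, 0.9997)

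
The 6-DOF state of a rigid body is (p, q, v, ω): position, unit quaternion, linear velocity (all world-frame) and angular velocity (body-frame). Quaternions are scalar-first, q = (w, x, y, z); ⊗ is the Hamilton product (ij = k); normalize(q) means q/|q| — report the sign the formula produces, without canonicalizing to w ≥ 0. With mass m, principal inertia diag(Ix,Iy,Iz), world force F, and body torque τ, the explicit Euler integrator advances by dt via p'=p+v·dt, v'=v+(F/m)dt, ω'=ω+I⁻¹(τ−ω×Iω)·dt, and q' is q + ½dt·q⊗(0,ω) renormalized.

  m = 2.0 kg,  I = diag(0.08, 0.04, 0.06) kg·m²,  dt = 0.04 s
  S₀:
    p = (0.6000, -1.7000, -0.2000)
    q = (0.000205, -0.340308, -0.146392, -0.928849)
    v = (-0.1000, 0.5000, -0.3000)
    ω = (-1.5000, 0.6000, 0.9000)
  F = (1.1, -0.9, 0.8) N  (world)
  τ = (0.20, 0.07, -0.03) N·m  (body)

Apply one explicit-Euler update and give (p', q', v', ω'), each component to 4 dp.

gyro term ω×Iω = (0.0108, -0.0270, 0.0360)
α = I⁻¹(τ − ω×Iω) = (2.3650, 2.4250, -1.1000)
new body rate ω' = (-1.4054, 0.6970, 0.8560)
2q̇ = q⊗(0,ω) = (0.4133373, 0.4252491, 1.6996737, -0.4235883)
updated quaternion q' = (0.0085, -0.3316, -0.1123, -0.9367)
p' = p + v·dt = (0.5960, -1.6800, -0.2120)
v' = v + a·dt = (-0.0780, 0.4820, -0.2840)

p' = (0.5960, -1.6800, -0.2120)
q' = (0.0085, -0.3316, -0.1123, -0.9367)
v' = (-0.0780, 0.4820, -0.2840)
ω' = (-1.4054, 0.6970, 0.8560)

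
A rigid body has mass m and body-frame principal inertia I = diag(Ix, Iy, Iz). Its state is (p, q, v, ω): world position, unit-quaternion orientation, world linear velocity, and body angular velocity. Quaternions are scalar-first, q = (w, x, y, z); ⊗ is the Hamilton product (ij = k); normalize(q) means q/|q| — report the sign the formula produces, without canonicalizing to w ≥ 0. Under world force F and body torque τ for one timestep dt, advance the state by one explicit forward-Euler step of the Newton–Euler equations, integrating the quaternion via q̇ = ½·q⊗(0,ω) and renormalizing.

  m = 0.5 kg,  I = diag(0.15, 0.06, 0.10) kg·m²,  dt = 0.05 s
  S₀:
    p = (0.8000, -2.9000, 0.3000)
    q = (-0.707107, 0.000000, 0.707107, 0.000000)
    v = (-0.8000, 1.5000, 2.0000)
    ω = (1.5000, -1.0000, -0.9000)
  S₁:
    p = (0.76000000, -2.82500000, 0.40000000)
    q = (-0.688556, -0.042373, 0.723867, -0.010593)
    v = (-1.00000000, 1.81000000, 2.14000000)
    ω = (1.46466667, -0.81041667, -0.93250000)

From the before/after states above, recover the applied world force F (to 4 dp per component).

Δv = v₁−v₀ = (-0.20000000, 0.31000000, 0.14000000)
m·(v₁−v₀)/dt = (-2.0000, 3.1000, 1.4000)

F = (-2.0000, 3.1000, 1.4000)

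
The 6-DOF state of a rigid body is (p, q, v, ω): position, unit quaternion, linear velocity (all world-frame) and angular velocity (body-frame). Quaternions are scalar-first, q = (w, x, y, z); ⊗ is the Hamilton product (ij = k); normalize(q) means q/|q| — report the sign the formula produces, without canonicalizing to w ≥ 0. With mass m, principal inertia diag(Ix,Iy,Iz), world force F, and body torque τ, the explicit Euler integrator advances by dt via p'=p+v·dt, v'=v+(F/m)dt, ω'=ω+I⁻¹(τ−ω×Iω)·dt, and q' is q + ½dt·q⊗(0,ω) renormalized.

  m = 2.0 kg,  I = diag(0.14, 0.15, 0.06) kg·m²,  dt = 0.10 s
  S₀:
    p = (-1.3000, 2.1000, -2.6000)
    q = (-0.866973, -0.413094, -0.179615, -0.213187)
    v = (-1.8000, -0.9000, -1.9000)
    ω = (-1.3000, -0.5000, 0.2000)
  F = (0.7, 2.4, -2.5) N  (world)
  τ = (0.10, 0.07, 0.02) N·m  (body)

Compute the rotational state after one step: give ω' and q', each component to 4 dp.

ω' = (-1.2350, -0.4395, 0.2225)
q' = (-0.8940, -0.3630, -0.1396, -0.2227)

ω×(Iω) gyroscopic = (0.0090, -0.0208, 0.0065)
angular accel α = (0.6500, 0.6053, 0.2250)
ω + α·dt = (-1.2350, -0.4395, 0.2225)
2q̇ = q⊗(0,ω) = (-0.5841923, 0.9845484, 0.7932484, -0.2003471)
updated quaternion q' = (-0.8940, -0.3630, -0.1396, -0.2227)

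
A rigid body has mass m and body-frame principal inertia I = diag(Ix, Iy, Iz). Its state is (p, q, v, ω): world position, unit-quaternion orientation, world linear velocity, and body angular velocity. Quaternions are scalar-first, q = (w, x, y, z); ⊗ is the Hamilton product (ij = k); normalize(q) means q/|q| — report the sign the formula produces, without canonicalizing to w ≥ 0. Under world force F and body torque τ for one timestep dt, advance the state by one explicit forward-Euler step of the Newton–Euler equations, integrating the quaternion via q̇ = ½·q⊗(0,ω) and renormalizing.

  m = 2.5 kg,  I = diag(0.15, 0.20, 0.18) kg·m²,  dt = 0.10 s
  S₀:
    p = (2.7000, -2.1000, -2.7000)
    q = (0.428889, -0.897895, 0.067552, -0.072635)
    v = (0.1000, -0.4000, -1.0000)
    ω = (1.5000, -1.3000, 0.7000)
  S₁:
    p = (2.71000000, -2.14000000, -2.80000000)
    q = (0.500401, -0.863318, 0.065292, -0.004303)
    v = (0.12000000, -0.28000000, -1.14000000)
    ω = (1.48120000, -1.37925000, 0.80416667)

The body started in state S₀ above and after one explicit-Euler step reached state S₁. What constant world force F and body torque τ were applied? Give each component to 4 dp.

v₁ − v₀ = (0.02000000, 0.12000000, -0.14000000)
applied force F = (0.5000, 3.0000, -3.5000)
rate change Δω = (-0.01880000, -0.07925000, 0.10416667)
applied torque τ = (-0.0100, -0.1900, 0.0900)

F = (0.5000, 3.0000, -3.5000)
τ = (-0.0100, -0.1900, 0.0900)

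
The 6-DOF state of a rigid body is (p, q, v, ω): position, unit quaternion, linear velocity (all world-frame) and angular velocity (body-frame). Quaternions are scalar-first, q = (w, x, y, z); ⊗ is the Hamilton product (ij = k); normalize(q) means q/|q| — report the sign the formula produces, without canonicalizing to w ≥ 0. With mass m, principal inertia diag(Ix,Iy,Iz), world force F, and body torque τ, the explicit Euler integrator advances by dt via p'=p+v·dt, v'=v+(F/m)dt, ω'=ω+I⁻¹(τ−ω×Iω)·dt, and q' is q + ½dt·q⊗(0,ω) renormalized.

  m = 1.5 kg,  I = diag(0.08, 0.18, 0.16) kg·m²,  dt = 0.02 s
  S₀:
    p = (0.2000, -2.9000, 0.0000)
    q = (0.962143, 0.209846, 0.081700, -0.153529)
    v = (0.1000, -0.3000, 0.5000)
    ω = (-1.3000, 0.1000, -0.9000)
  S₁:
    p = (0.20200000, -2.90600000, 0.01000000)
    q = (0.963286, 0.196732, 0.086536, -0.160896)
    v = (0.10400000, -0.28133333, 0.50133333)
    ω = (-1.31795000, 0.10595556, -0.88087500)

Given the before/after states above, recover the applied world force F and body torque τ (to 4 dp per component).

F = (0.3000, 1.4000, 0.1000)
τ = (-0.0700, -0.0400, 0.1400)

Δv = v₁−v₀ = (0.00400000, 0.01866667, 0.00133333)
F = m·Δv/dt = (0.3000, 1.4000, 0.1000)
ω₁ − ω₀ = (-0.01795000, 0.00595556, 0.01912500)
ω₀×(Iω₀) = (0.0018, -0.0936, -0.0130)
applied torque τ = (-0.0700, -0.0400, 0.1400)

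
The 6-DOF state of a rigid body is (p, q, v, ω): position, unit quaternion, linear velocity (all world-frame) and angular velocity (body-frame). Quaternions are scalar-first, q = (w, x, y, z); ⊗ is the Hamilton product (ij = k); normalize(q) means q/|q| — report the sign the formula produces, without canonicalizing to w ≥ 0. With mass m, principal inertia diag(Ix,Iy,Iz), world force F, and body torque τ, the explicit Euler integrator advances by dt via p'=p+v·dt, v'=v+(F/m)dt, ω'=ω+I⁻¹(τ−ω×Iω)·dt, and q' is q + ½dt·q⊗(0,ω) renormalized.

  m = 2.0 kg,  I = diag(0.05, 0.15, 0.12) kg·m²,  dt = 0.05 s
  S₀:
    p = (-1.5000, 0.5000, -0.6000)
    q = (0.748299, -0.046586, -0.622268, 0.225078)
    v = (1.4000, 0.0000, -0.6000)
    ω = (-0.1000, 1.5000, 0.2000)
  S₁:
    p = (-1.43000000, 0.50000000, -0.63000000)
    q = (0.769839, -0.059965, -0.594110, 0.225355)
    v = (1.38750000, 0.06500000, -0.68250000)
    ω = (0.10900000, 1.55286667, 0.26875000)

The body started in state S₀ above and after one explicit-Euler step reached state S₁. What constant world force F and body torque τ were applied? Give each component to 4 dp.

F = (-0.5000, 2.6000, -3.3000)
τ = (0.2000, 0.1600, 0.1500)

v₁ − v₀ = (-0.01250000, 0.06500000, -0.08250000)
m·(v₁−v₀)/dt = (-0.5000, 2.6000, -3.3000)
ω₁ − ω₀ = (0.20900000, 0.05286667, 0.06875000)
precession coupling = (-0.0090, 0.0014, -0.0150)
τ = I·(Δω/dt) + ω₀×(Iω₀) = (0.2000, 0.1600, 0.1500)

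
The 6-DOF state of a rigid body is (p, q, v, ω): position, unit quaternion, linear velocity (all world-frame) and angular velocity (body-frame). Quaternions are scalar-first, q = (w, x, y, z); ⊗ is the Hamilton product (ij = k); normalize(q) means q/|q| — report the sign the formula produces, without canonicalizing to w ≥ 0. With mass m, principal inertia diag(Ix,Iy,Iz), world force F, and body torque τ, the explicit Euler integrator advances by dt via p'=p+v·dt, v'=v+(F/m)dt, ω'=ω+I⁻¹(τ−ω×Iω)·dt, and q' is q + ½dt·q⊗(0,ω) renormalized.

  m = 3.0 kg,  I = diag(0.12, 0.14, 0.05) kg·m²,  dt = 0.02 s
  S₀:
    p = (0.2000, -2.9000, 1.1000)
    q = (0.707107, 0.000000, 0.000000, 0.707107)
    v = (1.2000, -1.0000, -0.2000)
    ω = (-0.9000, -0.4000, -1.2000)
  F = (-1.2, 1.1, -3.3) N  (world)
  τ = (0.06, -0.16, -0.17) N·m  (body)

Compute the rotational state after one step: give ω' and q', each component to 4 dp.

ω' = (-0.8828, -0.4337, -1.2709)
q' = (0.7155, -0.0035, -0.0092, 0.6985)

α = I⁻¹(τ − ω×Iω) = (0.8600, -1.6829, -3.5440)
new body rate ω' = (-0.8828, -0.4337, -1.2709)
q⊗(0,ω) = (0.8485284, -0.3535535, -0.9192391, -0.8485284)
q + ½dt·q⊗(0,ω), renormalized = (0.7155, -0.0035, -0.0092, 0.6985)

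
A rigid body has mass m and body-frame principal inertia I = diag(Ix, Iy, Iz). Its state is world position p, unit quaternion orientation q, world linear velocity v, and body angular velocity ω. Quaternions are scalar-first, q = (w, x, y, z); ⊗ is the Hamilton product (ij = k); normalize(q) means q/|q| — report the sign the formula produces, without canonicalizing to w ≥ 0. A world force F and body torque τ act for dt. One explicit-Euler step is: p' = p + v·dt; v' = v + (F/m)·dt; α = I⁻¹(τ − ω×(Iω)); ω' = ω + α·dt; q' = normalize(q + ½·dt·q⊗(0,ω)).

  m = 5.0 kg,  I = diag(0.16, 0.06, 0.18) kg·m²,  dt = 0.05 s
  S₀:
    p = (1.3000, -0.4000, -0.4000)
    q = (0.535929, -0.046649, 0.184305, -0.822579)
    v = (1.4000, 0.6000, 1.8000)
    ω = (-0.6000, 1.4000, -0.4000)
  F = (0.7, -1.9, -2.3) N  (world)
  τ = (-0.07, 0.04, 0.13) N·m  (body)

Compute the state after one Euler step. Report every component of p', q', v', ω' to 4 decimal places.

p' = (1.3700, -0.3700, -0.3100)
q' = (0.5201, -0.0277, 0.2148, -0.8262)
v' = (1.4070, 0.5810, 1.7770)
ω' = (-0.6009, 1.4373, -0.3872)

angular accel α = (-0.0175, 0.7467, 0.2556)
ω' = ω + α·dt = (-0.6009, 1.4373, -0.3872)
q⊗(0,ω) = (-0.6150480, 0.7563312, 1.2251884, -0.1690972)
q + ½dt·q⊗(0,ω), renormalized = (0.5201, -0.0277, 0.2148, -0.8262)
a = F/m = (0.1400, -0.3800, -0.4600)
new position p' = (1.3700, -0.3700, -0.3100)
v' = v + a·dt = (1.4070, 0.5810, 1.7770)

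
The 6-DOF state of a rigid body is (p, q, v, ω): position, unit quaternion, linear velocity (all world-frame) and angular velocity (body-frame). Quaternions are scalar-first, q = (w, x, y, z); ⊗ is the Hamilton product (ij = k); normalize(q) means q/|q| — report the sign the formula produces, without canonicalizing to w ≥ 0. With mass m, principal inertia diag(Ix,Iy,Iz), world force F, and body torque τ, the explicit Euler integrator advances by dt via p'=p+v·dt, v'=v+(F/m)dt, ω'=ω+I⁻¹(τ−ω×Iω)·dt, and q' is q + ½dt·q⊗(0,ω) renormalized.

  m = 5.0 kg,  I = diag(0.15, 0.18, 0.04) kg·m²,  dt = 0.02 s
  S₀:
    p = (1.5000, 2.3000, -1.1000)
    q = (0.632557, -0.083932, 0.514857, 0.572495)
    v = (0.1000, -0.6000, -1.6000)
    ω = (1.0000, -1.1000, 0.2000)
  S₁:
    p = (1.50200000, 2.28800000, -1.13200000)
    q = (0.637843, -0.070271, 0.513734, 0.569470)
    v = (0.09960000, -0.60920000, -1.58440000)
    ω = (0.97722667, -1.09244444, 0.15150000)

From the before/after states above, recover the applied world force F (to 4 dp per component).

velocity change Δv = (-0.00040000, -0.00920000, 0.01560000)
m·(v₁−v₀)/dt = (-0.1000, -2.3000, 3.9000)

F = (-0.1000, -2.3000, 3.9000)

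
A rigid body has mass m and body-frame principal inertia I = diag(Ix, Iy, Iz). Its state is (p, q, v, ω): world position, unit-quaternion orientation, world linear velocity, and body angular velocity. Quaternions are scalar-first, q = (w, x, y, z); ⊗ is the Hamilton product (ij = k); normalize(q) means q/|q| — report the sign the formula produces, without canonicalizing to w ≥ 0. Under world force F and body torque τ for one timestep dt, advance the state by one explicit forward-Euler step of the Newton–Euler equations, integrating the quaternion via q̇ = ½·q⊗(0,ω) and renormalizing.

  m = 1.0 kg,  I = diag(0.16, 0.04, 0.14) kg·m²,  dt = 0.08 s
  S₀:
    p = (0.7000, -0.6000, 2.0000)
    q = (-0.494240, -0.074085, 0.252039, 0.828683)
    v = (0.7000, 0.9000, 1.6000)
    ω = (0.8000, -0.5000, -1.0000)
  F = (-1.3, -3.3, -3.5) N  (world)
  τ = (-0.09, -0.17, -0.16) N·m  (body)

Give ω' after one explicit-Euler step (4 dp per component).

ω×(Iω) gyroscopic = (0.0500, -0.0160, 0.0480)
angular accel α = (-0.8750, -3.8500, -1.4857)
ω + α·dt = (0.7300, -0.8080, -1.1189)

ω' = (0.7300, -0.8080, -1.1189)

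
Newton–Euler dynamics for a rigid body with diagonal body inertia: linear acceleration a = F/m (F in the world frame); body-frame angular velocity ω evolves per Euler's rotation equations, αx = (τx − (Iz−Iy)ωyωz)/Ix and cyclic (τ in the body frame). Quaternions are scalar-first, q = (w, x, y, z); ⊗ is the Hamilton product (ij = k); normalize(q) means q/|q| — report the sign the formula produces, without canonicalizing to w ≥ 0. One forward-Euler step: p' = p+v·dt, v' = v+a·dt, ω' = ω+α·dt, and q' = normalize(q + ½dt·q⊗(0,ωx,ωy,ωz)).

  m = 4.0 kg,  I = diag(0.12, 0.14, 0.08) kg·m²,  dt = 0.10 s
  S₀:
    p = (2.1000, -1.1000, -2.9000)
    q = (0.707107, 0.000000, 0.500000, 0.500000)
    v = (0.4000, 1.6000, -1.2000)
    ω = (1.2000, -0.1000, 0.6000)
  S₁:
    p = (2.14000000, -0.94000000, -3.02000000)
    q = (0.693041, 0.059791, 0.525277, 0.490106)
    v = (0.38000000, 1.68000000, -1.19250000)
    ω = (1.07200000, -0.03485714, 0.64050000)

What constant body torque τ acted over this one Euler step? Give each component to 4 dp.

ω₁ − ω₀ = (-0.12800000, 0.06514286, 0.04050000)
ω₀×(Iω₀) = (0.0036, 0.0288, -0.0024)
applied torque τ = (-0.1500, 0.1200, 0.0300)

τ = (-0.1500, 0.1200, 0.0300)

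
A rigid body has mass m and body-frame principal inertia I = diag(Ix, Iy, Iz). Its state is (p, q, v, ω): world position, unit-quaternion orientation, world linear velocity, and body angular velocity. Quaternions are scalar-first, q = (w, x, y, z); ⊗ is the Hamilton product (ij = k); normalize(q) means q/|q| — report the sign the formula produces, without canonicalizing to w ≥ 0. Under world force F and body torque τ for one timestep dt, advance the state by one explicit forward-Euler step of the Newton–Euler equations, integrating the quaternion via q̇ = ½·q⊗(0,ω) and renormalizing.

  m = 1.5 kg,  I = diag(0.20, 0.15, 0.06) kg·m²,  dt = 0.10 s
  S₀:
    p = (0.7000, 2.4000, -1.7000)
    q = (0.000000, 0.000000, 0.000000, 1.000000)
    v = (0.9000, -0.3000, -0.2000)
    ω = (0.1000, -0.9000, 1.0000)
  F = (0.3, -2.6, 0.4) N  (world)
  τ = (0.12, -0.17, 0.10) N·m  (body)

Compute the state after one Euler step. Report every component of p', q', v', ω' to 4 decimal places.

a = F/m = (0.2000, -1.7333, 0.2667)
p + v·dt = (0.7900, 2.3700, -1.7200)
v' = v + a·dt = (0.9200, -0.4733, -0.1733)
(τ − ω×Iω)/I = (0.1950, -1.2267, 1.5917)
ω' = ω + α·dt = (0.1195, -1.0227, 1.1592)
2q̇ = q⊗(0,ω) = (-1.0000000, 0.9000000, 0.1000000, 0.0000000)
updated quaternion q' = (-0.0499, 0.0449, 0.0050, 0.9977)

p' = (0.7900, 2.3700, -1.7200)
q' = (-0.0499, 0.0449, 0.0050, 0.9977)
v' = (0.9200, -0.4733, -0.1733)
ω' = (0.1195, -1.0227, 1.1592)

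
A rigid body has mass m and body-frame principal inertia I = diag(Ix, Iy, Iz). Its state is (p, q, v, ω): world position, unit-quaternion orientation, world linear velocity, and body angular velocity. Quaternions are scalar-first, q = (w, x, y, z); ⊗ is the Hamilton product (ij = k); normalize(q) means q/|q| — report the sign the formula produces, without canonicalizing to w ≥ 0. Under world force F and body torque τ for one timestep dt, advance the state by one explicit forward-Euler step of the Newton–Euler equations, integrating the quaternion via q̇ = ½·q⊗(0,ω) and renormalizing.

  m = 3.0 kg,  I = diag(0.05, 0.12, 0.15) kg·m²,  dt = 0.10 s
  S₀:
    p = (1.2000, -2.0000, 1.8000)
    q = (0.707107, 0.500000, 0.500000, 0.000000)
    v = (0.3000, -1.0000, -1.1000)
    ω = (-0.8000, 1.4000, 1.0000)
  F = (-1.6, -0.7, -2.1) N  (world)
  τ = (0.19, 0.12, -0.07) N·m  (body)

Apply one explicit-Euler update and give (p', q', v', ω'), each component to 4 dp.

p' = (1.2300, -2.1000, 1.6900)
q' = (0.6890, 0.4945, 0.5222, 0.0900)
v' = (0.2467, -1.0233, -1.1700)
ω' = (-0.5040, 1.4333, 1.0056)

ω×(Iω) gyroscopic = (0.0420, 0.0800, -0.0784)
α = I⁻¹(τ − ω×Iω) = (2.9600, 0.3333, 0.0560)
ω' = ω + α·dt = (-0.5040, 1.4333, 1.0056)
q⊗(0,ω) = (-0.3000000, -0.0656856, 0.4899498, 1.8071070)
q + ½dt·q⊗(0,ω), renormalized = (0.6890, 0.4945, 0.5222, 0.0900)
p' = p + v·dt = (1.2300, -2.1000, 1.6900)
new velocity v' = (0.2467, -1.0233, -1.1700)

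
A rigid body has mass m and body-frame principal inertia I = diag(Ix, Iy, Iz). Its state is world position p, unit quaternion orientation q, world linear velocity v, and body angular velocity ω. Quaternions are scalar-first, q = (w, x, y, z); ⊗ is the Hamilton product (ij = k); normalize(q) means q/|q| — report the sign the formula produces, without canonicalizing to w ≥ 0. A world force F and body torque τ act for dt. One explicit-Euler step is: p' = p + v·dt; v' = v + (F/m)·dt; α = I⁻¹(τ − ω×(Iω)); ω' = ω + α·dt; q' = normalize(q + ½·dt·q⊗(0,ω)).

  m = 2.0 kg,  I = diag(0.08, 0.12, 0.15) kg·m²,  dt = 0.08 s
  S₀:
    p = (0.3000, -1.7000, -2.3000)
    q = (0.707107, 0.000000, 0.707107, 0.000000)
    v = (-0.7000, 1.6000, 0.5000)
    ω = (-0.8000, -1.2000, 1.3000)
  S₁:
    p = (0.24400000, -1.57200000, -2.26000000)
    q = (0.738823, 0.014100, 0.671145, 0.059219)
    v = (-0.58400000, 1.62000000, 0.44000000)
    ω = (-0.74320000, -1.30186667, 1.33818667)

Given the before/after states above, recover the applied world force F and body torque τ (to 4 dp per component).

velocity change Δv = (0.11600000, 0.02000000, -0.06000000)
F = m·Δv/dt = (2.9000, 0.5000, -1.5000)
rate change Δω = (0.05680000, -0.10186667, 0.03818667)
I·α + gyro = (0.0100, -0.0800, 0.1100)

F = (2.9000, 0.5000, -1.5000)
τ = (0.0100, -0.0800, 0.1100)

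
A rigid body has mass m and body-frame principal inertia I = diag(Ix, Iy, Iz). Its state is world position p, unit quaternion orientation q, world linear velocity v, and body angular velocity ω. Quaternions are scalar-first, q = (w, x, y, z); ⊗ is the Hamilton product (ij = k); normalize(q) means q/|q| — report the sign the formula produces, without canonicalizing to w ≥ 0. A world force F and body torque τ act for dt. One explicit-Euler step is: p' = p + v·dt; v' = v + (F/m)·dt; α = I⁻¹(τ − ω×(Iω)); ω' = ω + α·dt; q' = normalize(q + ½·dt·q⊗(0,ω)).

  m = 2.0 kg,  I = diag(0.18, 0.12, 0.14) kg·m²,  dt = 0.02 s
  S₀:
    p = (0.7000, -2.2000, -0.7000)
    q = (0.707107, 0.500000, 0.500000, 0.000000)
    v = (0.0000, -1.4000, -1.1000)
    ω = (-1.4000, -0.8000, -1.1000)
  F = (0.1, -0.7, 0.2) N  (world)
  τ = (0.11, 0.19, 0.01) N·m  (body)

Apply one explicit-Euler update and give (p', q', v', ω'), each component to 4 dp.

p' = (0.7000, -2.2280, -0.7220)
q' = (0.7180, 0.4845, 0.4997, -0.0048)
v' = (0.0010, -1.4070, -1.0980)
ω' = (-1.3897, -0.7786, -1.0890)

a = F/m = (0.0500, -0.3500, 0.1000)
p + v·dt = (0.7000, -2.2280, -0.7220)
new velocity v' = (0.0010, -1.4070, -1.0980)
ω×(Iω) gyroscopic = (0.0176, 0.0616, -0.0672)
(τ − ω×Iω)/I = (0.5133, 1.0700, 0.5514)
new body rate ω' = (-1.3897, -0.7786, -1.0890)
2q̇ = q⊗(0,ω) = (1.1000000, -1.5399498, -0.0156856, -0.4778177)
q + ½dt·q⊗(0,ω), renormalized = (0.7180, 0.4845, 0.4997, -0.0048)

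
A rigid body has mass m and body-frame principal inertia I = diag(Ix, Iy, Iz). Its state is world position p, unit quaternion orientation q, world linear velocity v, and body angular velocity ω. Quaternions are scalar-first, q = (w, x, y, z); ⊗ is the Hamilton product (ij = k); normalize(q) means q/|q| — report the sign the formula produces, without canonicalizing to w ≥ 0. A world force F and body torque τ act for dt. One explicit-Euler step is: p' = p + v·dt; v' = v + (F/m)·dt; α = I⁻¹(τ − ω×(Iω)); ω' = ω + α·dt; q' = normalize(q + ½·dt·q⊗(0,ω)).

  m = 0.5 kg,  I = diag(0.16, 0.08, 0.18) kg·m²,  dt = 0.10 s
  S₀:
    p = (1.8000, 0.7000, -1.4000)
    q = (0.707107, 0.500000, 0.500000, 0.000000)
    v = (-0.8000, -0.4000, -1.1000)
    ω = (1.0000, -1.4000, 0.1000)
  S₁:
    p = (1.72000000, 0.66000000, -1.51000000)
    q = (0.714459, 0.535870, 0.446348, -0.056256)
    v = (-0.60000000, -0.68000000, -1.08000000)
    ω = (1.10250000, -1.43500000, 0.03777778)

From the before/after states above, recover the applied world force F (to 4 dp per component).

v₁ − v₀ = (0.20000000, -0.28000000, 0.02000000)
F = m·Δv/dt = (1.0000, -1.4000, 0.1000)

F = (1.0000, -1.4000, 0.1000)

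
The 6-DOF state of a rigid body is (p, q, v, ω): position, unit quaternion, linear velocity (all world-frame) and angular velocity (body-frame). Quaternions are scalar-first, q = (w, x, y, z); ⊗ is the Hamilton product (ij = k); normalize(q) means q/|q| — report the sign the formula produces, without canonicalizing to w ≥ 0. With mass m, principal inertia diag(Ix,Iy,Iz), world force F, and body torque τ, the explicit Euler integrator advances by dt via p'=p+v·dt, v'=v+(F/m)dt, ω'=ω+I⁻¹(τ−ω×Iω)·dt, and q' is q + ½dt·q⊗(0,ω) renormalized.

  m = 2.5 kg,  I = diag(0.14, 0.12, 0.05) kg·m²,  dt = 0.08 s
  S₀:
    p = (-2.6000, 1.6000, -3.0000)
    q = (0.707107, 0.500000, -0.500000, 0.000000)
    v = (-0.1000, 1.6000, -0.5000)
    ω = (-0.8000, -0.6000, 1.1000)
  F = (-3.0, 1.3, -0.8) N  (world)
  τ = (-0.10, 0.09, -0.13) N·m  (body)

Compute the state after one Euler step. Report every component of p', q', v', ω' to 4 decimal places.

p' = (-2.6080, 1.7280, -3.0400)
q' = (0.7099, 0.4546, -0.5380, 0.0031)
v' = (-0.1960, 1.6416, -0.5256)
ω' = (-0.8835, -0.4872, 0.9074)

precession coupling ω×(Iω) = (0.0462, -0.0792, -0.0096)
α = I⁻¹(τ − ω×Iω) = (-1.0443, 1.4100, -2.4080)
ω + α·dt = (-0.8835, -0.4872, 0.9074)
q⊗(0,ω) = (0.1000000, -1.1156856, -0.9742642, 0.0778177)
updated quaternion q' = (0.7099, 0.4546, -0.5380, 0.0031)
a = F/m = (-1.2000, 0.5200, -0.3200)
new position p' = (-2.6080, 1.7280, -3.0400)
v + (F/m)dt = (-0.1960, 1.6416, -0.5256)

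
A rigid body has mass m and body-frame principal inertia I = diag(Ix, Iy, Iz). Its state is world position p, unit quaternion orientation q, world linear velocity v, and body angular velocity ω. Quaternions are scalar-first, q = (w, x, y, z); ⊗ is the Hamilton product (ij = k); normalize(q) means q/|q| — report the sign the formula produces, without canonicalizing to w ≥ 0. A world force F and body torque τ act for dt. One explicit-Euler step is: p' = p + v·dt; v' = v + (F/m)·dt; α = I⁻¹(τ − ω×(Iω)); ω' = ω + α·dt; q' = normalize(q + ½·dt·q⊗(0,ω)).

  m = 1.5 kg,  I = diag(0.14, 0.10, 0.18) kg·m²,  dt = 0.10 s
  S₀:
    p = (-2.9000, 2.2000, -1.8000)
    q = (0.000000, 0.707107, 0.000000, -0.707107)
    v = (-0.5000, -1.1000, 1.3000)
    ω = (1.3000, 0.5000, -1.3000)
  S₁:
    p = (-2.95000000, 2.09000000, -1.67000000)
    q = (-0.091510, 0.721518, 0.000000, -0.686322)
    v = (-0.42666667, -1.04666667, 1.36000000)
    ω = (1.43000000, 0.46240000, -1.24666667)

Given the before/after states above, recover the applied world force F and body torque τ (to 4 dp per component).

F = (1.1000, 0.8000, 0.9000)
τ = (0.1300, 0.0300, 0.0700)

v₁ − v₀ = (0.07333333, 0.05333333, 0.06000000)
m·(v₁−v₀)/dt = (1.1000, 0.8000, 0.9000)
Δω = ω₁−ω₀ = (0.13000000, -0.03760000, 0.05333333)
ω₀×(Iω₀) = (-0.0520, 0.0676, -0.0260)
applied torque τ = (0.1300, 0.0300, 0.0700)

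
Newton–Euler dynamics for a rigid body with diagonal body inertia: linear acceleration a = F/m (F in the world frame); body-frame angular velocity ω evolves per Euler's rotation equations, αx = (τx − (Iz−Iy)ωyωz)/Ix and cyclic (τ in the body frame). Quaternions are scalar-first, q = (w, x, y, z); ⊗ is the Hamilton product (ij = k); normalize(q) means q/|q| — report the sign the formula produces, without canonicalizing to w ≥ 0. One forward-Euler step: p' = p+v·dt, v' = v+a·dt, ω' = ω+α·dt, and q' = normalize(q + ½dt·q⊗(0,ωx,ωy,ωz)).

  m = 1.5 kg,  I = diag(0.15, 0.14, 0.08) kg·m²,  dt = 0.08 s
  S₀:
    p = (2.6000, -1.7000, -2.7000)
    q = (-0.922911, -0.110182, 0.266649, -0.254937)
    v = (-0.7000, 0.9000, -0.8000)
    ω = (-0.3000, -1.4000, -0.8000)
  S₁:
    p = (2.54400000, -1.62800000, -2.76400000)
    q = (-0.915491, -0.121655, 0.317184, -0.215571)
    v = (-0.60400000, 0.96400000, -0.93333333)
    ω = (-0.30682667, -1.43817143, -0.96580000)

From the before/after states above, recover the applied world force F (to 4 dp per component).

v₁ − v₀ = (0.09600000, 0.06400000, -0.13333333)
F = m·Δv/dt = (1.8000, 1.2000, -2.5000)

F = (1.8000, 1.2000, -2.5000)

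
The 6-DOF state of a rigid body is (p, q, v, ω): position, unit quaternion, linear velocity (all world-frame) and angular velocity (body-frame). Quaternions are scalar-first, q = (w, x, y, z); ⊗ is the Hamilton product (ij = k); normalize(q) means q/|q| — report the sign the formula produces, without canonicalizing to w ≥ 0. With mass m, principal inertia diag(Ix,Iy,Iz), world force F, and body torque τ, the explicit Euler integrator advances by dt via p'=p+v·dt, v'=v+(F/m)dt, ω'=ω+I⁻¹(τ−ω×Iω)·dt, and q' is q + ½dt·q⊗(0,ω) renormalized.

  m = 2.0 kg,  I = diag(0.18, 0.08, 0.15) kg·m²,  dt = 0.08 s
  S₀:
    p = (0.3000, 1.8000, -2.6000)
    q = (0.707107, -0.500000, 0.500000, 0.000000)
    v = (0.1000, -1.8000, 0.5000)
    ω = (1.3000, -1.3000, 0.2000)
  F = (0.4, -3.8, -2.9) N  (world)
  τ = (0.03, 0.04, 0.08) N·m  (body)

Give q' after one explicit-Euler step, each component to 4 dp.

q⊗(0,ω) = (1.3000000, 1.0192391, -0.8192391, 0.1414214)
q + ½dt·q⊗(0,ω), renormalized = (0.7570, -0.4580, 0.4660, 0.0056)

q' = (0.7570, -0.4580, 0.4660, 0.0056)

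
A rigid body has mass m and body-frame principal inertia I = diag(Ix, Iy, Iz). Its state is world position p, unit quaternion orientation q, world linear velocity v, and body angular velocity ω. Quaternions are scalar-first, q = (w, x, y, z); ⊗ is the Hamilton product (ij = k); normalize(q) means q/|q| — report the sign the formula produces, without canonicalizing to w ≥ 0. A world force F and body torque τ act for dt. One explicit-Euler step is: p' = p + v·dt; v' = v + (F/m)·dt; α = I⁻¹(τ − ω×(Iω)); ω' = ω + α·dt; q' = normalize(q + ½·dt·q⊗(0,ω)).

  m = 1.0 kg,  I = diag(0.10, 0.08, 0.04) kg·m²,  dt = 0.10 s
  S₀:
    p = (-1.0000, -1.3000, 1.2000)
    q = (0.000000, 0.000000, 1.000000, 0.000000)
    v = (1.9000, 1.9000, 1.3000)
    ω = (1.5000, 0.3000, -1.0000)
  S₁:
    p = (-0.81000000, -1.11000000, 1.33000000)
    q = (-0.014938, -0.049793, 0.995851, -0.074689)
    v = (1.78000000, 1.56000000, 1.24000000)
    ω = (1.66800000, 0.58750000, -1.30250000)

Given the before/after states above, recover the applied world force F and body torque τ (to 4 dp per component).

Δω = ω₁−ω₀ = (0.16800000, 0.28750000, -0.30250000)
gyro term ω₀×Iω₀ = (0.0120, -0.0900, -0.0090)
applied torque τ = (0.1800, 0.1400, -0.1300)
Δv = v₁−v₀ = (-0.12000000, -0.34000000, -0.06000000)
m·(v₁−v₀)/dt = (-1.2000, -3.4000, -0.6000)

F = (-1.2000, -3.4000, -0.6000)
τ = (0.1800, 0.1400, -0.1300)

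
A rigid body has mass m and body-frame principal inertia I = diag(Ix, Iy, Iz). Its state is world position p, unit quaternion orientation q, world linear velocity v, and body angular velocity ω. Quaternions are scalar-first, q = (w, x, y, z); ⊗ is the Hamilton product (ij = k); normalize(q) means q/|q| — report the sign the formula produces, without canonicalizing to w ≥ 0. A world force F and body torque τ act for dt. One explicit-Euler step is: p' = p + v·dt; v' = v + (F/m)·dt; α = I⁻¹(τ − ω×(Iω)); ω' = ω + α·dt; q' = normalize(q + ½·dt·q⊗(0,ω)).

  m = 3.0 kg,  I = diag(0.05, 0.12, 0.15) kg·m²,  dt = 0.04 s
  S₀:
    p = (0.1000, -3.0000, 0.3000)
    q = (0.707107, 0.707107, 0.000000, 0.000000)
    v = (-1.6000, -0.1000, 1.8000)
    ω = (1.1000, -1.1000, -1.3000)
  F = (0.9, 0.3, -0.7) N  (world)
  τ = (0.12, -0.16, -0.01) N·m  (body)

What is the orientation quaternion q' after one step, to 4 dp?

Hamilton product q⊗(0,ω) = (-0.7778177, 0.7778177, 0.1414214, -1.6970568)
updated quaternion q' = (0.6910, 0.7221, 0.0028, -0.0339)

q' = (0.6910, 0.7221, 0.0028, -0.0339)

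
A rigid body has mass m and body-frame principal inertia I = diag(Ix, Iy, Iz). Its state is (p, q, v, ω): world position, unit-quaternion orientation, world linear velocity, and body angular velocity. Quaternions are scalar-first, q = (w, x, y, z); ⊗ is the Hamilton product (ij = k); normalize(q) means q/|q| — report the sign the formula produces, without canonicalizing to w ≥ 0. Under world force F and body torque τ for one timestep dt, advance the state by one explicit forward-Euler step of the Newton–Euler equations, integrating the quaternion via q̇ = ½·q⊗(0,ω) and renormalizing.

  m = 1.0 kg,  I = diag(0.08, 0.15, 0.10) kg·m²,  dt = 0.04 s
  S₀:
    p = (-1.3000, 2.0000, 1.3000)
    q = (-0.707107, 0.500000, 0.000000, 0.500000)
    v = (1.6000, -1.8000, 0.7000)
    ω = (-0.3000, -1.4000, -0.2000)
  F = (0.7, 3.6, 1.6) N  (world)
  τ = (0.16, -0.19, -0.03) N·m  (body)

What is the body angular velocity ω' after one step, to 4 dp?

precession coupling ω×(Iω) = (-0.0140, -0.0012, 0.0294)
α = I⁻¹(τ − ω×Iω) = (2.1750, -1.2587, -0.5940)
ω' = ω + α·dt = (-0.2130, -1.4503, -0.2238)

ω' = (-0.2130, -1.4503, -0.2238)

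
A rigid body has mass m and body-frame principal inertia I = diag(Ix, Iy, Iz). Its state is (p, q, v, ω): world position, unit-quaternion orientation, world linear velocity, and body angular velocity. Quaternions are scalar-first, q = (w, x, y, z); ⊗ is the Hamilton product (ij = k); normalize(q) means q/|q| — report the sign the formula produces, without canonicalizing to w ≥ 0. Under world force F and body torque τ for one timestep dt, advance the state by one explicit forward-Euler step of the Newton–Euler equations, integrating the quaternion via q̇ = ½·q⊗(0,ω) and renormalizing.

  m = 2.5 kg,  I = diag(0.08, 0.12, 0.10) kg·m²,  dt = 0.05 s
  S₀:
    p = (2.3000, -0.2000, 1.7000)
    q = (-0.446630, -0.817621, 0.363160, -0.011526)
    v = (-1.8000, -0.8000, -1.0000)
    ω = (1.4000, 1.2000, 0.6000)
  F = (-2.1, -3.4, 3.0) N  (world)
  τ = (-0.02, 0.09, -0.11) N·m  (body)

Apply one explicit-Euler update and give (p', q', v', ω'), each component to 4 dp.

α = I⁻¹(τ − ω×Iω) = (-0.0700, 0.8900, -1.7720)
ω + α·dt = (1.3965, 1.2445, 0.5114)
q⊗(0,ω) = (0.7157930, -0.3935548, -0.0615198, -1.7575472)
updated quaternion q' = (-0.4282, -0.8265, 0.3612, -0.0554)
p + v·dt = (2.2100, -0.2400, 1.6500)
new velocity v' = (-1.8420, -0.8680, -0.9400)

p' = (2.2100, -0.2400, 1.6500)
q' = (-0.4282, -0.8265, 0.3612, -0.0554)
v' = (-1.8420, -0.8680, -0.9400)
ω' = (1.3965, 1.2445, 0.5114)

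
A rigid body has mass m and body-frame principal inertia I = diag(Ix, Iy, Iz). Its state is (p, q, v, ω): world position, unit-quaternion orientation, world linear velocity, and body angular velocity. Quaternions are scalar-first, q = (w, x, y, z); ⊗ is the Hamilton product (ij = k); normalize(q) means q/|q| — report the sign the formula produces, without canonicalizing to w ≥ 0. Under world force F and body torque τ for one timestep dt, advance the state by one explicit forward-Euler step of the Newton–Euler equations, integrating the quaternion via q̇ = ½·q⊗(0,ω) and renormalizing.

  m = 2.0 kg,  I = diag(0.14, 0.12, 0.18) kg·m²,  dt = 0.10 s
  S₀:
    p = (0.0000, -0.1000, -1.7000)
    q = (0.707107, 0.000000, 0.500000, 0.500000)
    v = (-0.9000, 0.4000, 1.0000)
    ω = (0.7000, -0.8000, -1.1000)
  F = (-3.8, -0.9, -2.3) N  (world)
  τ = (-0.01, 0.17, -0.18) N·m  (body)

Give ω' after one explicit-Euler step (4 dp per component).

angular accel α = (-0.4486, 1.1600, -1.0622)
ω' = ω + α·dt = (0.6551, -0.6840, -1.2062)

ω' = (0.6551, -0.6840, -1.2062)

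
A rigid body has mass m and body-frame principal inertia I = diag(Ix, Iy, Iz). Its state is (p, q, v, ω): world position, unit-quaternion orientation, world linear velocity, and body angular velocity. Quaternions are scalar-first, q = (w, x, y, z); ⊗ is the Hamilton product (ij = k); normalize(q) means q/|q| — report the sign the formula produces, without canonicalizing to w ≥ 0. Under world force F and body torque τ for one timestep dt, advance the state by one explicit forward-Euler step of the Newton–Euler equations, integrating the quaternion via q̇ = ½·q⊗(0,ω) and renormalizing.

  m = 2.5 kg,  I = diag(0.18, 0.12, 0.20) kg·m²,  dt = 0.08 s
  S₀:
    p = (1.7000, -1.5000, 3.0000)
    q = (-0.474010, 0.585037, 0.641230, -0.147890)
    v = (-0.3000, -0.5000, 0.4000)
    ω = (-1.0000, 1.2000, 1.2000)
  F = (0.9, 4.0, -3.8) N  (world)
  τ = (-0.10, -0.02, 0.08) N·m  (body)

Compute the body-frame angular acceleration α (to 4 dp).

gyro term ω×Iω = (0.1152, 0.0240, 0.0720)
(τ − ω×Iω)/I = (-1.1956, -0.3667, 0.0400)

α = (-1.1956, -0.3667, 0.0400)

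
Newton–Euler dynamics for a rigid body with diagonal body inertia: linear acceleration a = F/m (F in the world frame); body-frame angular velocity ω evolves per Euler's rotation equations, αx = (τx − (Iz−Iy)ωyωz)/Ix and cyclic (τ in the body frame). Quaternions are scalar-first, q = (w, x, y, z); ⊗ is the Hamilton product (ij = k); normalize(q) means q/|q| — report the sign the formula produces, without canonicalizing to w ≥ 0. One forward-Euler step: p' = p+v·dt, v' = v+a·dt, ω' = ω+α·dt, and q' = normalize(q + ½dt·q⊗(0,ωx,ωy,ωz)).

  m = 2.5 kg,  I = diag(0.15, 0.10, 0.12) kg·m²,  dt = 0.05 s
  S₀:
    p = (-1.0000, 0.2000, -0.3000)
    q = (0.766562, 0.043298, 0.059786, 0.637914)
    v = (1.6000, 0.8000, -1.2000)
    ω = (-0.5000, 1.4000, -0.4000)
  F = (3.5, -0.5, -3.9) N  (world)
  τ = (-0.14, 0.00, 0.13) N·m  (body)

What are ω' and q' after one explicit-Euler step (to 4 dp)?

ω' = (-0.5429, 1.3970, -0.3604)
q' = (0.7708, 0.0108, 0.0790, 0.6320)

gyro term ω×Iω = (-0.0112, 0.0060, 0.0350)
angular accel α = (-0.8587, -0.0600, 0.7917)
new body rate ω' = (-0.5429, 1.3970, -0.3604)
Hamilton product q⊗(0,ω) = (0.1931142, -1.3002750, 0.7715490, -0.2161146)
q + ½dt·q⊗(0,ω), renormalized = (0.7708, 0.0108, 0.0790, 0.6320)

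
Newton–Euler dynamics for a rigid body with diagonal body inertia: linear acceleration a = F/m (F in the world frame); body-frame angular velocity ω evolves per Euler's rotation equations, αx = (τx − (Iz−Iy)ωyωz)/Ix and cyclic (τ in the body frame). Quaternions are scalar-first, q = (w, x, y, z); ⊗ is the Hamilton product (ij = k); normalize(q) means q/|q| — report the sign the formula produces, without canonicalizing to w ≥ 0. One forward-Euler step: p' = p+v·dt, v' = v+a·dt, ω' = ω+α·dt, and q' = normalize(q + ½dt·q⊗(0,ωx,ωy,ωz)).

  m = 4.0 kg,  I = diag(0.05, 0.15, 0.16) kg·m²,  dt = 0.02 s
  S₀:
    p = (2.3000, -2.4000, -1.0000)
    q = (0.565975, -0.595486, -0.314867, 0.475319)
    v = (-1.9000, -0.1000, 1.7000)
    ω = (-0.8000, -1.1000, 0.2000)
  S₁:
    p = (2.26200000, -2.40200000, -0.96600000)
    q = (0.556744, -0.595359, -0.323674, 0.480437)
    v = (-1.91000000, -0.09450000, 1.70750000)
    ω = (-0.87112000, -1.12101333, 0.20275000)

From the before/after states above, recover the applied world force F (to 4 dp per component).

F = (-2.0000, 1.1000, 1.5000)

Δv = v₁−v₀ = (-0.01000000, 0.00550000, 0.00750000)
F = m·Δv/dt = (-2.0000, 1.1000, 1.5000)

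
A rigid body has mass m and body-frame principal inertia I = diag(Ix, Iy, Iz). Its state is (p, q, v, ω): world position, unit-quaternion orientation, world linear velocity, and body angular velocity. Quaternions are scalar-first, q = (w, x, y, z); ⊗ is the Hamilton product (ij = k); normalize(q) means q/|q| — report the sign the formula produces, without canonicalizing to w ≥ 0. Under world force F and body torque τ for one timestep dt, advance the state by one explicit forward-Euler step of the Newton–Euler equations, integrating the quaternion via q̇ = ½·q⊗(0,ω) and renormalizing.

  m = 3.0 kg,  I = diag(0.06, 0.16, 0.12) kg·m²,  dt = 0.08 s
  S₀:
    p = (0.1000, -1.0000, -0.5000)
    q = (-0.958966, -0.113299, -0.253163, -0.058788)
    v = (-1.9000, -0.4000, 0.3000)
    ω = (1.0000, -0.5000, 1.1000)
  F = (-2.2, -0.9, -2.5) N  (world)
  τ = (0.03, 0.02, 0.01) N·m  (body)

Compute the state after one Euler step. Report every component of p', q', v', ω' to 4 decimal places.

linear accel F/m = (-0.7333, -0.3000, -0.8333)
p + v·dt = (-0.0520, -1.0320, -0.4760)
v + (F/m)dt = (-1.9587, -0.4240, 0.2333)
α = I⁻¹(τ − ω×Iω) = (0.1333, 0.5375, 0.5000)
ω' = ω + α·dt = (1.0107, -0.4570, 1.1400)
q⊗(0,ω) = (0.0513843, -1.2668393, 0.5453239, -0.7450501)
q + ½dt·q⊗(0,ω), renormalized = (-0.9550, -0.1637, -0.2309, -0.0884)

p' = (-0.0520, -1.0320, -0.4760)
q' = (-0.9550, -0.1637, -0.2309, -0.0884)
v' = (-1.9587, -0.4240, 0.2333)
ω' = (1.0107, -0.4570, 1.1400)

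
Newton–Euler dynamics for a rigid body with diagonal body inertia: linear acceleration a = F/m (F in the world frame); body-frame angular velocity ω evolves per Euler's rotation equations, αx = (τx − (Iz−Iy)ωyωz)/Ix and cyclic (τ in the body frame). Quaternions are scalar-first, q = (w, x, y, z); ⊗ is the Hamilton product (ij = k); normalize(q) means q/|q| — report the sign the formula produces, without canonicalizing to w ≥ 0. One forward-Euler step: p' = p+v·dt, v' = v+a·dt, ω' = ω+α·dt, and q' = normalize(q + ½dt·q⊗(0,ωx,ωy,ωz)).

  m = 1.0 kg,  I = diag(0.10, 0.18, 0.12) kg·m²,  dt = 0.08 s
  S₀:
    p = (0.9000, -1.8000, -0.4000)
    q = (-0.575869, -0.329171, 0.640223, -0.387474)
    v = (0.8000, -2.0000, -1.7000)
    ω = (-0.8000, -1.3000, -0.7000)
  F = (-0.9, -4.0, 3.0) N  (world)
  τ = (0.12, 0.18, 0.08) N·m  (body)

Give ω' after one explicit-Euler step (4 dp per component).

α = I⁻¹(τ − ω×Iω) = (1.7460, 1.0622, -0.0267)
ω + α·dt = (-0.6603, -1.2150, -0.7021)

ω' = (-0.6603, -1.2150, -0.7021)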